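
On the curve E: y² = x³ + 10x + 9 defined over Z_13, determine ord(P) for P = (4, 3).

2P: tangent at (4, 3): λ = (3·4² + 10)/(2·3) ≡ 6/6. 6⁻¹ ≡ 11 (mod 13), so λ ≡ 6·11 ≡ 1.
  x = λ² - 4 - 4 = 1 - 8 ≡ 6; y = λ·(4 - 6) - 3 ≡ 8. → (6, 8)
3P: (6, 8) + (4, 3). λ = (3 - 8)/(4 - 6) ≡ 8/11 mod 13. 11⁻¹ ≡ 6 (mod 13), so λ ≡ 9.
  x = λ² - 6 - 4 = 81 - 10 ≡ 6; y = λ·(6 - 6) - 8 ≡ 5. → (6, 5)
4P: (6, 5) + (4, 3). λ = (3 - 5)/(4 - 6) ≡ 11/11 mod 13. 11⁻¹ ≡ 6 (mod 13), so λ ≡ 1.
  x = λ² - 6 - 4 = 1 - 10 ≡ 4; y = λ·(6 - 4) - 5 ≡ 10. → (4, 10)
5P: (4, 10) + (4, 3): same x and y₁ ≡ -y₂, so the sum is ∞.
5P = ∞, so the order is 5.

5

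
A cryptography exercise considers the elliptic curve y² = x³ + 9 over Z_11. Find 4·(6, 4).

Write G = (6, 4).
Double-and-add on 4 = (100)₂. Start with G = (6, 4) for the leading 1-bit.
double: tangent at (6, 4): λ = (3·6² + 0)/(2·4) ≡ 9/8. 8⁻¹ ≡ 7 (mod 11), so λ ≡ 9·7 ≡ 8.
  x = λ² - 6 - 6 = 64 - 12 ≡ 8; y = λ·(6 - 8) - 4 ≡ 2. → (8, 2)
double: tangent at (8, 2): λ = (3·8² + 0)/(2·2) ≡ 5/4. 4⁻¹ ≡ 3 (mod 11), so λ ≡ 5·3 ≡ 4.
  x = λ² - 8 - 8 = 16 - 16 ≡ 0; y = λ·(8 - 0) - 2 ≡ 8. → (0, 8)

(0, 8)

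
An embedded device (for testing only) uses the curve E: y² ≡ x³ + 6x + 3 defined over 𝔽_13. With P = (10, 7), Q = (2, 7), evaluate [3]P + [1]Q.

(8, 11)

First 3P:
Repeated addition: build up to 3P.
2P: tangent at (10, 7): λ = (3·10² + 6)/(2·7) ≡ 7/1. 1⁻¹ ≡ 1 (mod 13), so λ ≡ 7·1 ≡ 7.
  x = λ² - 10 - 10 = 49 - 20 ≡ 3; y = λ·(10 - 3) - 7 ≡ 3. → (3, 3)
3P: (3, 3) + (10, 7). λ = (7 - 3)/(10 - 3) ≡ 4/7 mod 13. 7⁻¹ ≡ 2 (mod 13), so λ ≡ 8.
  x = λ² - 3 - 10 = 64 - 13 ≡ 12; y = λ·(3 - 12) - 3 ≡ 3. → (12, 3)
3P = (12, 3).
Finally 3P + Q:
(12, 3) + (2, 7). λ = (7 - 3)/(2 - 12) ≡ 4/3 mod 13. 3⁻¹ ≡ 9 (mod 13), so λ ≡ 10.
  x = λ² - 12 - 2 = 100 - 14 ≡ 8; y = λ·(12 - 8) - 3 ≡ 11. → (8, 11)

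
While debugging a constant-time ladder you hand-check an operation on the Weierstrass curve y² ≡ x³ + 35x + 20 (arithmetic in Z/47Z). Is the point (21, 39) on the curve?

y² = 39² ≡ 17; x³ + 35x + 20 = 10016 ≡ 5 (mod 47). 17 ≠ 5.

no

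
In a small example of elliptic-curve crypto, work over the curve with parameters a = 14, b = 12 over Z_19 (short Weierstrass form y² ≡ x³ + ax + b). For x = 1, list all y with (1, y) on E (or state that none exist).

none

x³ + 14x + 12 = 27 ≡ 8 (mod 19).
8 is a non-residue mod 19; no y exists.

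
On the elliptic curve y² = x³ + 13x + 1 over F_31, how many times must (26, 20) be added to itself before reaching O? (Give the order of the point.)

3

2P: tangent at (26, 20): λ = (3·26² + 13)/(2·20) ≡ 26/9. 9⁻¹ ≡ 7 (mod 31), so λ ≡ 26·7 ≡ 27.
  x = λ² - 26 - 26 = 729 - 52 ≡ 26; y = λ·(26 - 26) - 20 ≡ 11. → (26, 11)
3P: (26, 11) + (26, 20): same x and y₁ ≡ -y₂, so the sum is O.
3P = O, so the order is 3.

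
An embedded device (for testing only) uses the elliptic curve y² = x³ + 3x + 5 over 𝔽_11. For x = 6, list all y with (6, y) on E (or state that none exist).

x³ + 3x + 5 = 239 ≡ 8 (mod 11).
8 is a non-residue mod 11; no y exists.

none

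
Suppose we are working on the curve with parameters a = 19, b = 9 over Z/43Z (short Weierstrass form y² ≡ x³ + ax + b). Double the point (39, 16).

(22, 29)

tangent at (39, 16): λ = (3·39² + 19)/(2·16) ≡ 24/32. 32⁻¹ ≡ 39 (mod 43), so λ ≡ 24·39 ≡ 33.
  x = λ² - 39 - 39 = 1089 - 78 ≡ 22; y = λ·(39 - 22) - 16 ≡ 29. → (22, 29)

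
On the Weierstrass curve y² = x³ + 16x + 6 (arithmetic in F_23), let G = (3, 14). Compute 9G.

Double-and-add on 9 = (1001)₂. Start with G = (3, 14) for the leading 1-bit.
double: tangent at (3, 14): λ = (3·3² + 16)/(2·14) ≡ 20/5. 5⁻¹ ≡ 14 (mod 23), so λ ≡ 20·14 ≡ 4.
  x = λ² - 3 - 3 = 16 - 6 ≡ 10; y = λ·(3 - 10) - 14 ≡ 4. → (10, 4)
double: tangent at (10, 4): λ = (3·10² + 16)/(2·4) ≡ 17/8. 8⁻¹ ≡ 3 (mod 23) since 8·3 = 24 ≡ 1, so λ ≡ 17·3 ≡ 5.
  x = λ² - 10 - 10 = 25 - 20 ≡ 5; y = λ·(10 - 5) - 4 ≡ 21. → (5, 21)
double: tangent at (5, 21): λ = (3·5² + 16)/(2·21) ≡ 22/19. 19⁻¹ ≡ 17 (mod 23), so λ ≡ 22·17 ≡ 6.
  x = λ² - 5 - 5 = 36 - 10 ≡ 3; y = λ·(5 - 3) - 21 ≡ 14. → (3, 14)
add G: tangent at (3, 14): λ = (3·3² + 16)/(2·14) ≡ 20/5. 5⁻¹ ≡ 14 (mod 23), so λ ≡ 20·14 ≡ 4.
  x = λ² - 3 - 3 = 16 - 6 ≡ 10; y = λ·(3 - 10) - 14 ≡ 4. → (10, 4)

(10, 4)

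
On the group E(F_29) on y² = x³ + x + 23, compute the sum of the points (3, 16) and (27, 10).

(3, 16) + (27, 10). λ = (10 - 16)/(27 - 3) ≡ 23/24 mod 29. 24⁻¹ ≡ 23 (mod 29) since 24·23 = 552 ≡ 1, so λ ≡ 7.
  x = λ² - 3 - 27 = 49 - 30 ≡ 19; y = λ·(3 - 19) - 16 ≡ 17. → (19, 17)

(19, 17)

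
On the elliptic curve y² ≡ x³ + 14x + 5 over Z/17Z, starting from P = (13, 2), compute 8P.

(7, 2)

Repeated addition: build up to 8P.
2P: tangent at (13, 2): λ = (3·13² + 14)/(2·2) ≡ 11/4. 4⁻¹ ≡ 13 (mod 17), so λ ≡ 11·13 ≡ 7.
  x = λ² - 13 - 13 = 49 - 26 ≡ 6; y = λ·(13 - 6) - 2 ≡ 13. → (6, 13)
3P: (6, 13) + (13, 2). λ = (2 - 13)/(13 - 6) ≡ 6/7 mod 17. 7⁻¹ ≡ 5 (mod 17), so λ ≡ 13.
  x = λ² - 6 - 13 = 169 - 19 ≡ 14; y = λ·(6 - 14) - 13 ≡ 2. → (14, 2)
4P: (14, 2) + (13, 2). λ = (2 - 2)/(13 - 14) ≡ 0/16 mod 17. 16⁻¹ ≡ 16 (mod 17) since 16·16 = 256 ≡ 1, so λ ≡ 0.
  x = λ² - 14 - 13 = 0 - 27 ≡ 7; y = λ·(14 - 7) - 2 ≡ 15. → (7, 15)
5P: (7, 15) + (13, 2). λ = (2 - 15)/(13 - 7) ≡ 4/6 mod 17. 6⁻¹ ≡ 3 (mod 17), so λ ≡ 12.
  x = λ² - 7 - 13 = 144 - 20 ≡ 5; y = λ·(7 - 5) - 15 ≡ 9. → (5, 9)
6P: (5, 9) + (13, 2). λ = (2 - 9)/(13 - 5) ≡ 10/8 mod 17. 8⁻¹ ≡ 15 (mod 17), so λ ≡ 14.
  x = λ² - 5 - 13 = 196 - 18 ≡ 8; y = λ·(5 - 8) - 9 ≡ 0. → (8, 0)
7P: (8, 0) + (13, 2). λ = (2 - 0)/(13 - 8) ≡ 2/5 mod 17. 5⁻¹ ≡ 7 (mod 17) since 5·7 = 35 ≡ 1, so λ ≡ 14.
  x = λ² - 8 - 13 = 196 - 21 ≡ 5; y = λ·(8 - 5) - 0 ≡ 8. → (5, 8)
8P: (5, 8) + (13, 2). λ = (2 - 8)/(13 - 5) ≡ 11/8 mod 17. 8⁻¹ ≡ 15 (mod 17) since 8·15 = 120 ≡ 1, so λ ≡ 12.
  x = λ² - 5 - 13 = 144 - 18 ≡ 7; y = λ·(5 - 7) - 8 ≡ 2. → (7, 2)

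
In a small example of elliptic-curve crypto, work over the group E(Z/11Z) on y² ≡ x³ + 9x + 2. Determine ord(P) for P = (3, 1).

5

2P: tangent at (3, 1): λ = (3·3² + 9)/(2·1) ≡ 3/2. 2⁻¹ ≡ 6 (mod 11), so λ ≡ 3·6 ≡ 7.
  x = λ² - 3 - 3 = 49 - 6 ≡ 10; y = λ·(3 - 10) - 1 ≡ 5. → (10, 5)
3P: (10, 5) + (3, 1). λ = (1 - 5)/(3 - 10) ≡ 7/4 mod 11. 4⁻¹ ≡ 3 (mod 11), so λ ≡ 10.
  x = λ² - 10 - 3 = 100 - 13 ≡ 10; y = λ·(10 - 10) - 5 ≡ 6. → (10, 6)
4P: (10, 6) + (3, 1). λ = (1 - 6)/(3 - 10) ≡ 6/4 mod 11. 4⁻¹ ≡ 3 (mod 11), so λ ≡ 7.
  x = λ² - 10 - 3 = 49 - 13 ≡ 3; y = λ·(10 - 3) - 6 ≡ 10. → (3, 10)
5P: (3, 10) + (3, 1): same x and y₁ ≡ -y₂, so the sum is 𝒪.
5P = 𝒪, so the order is 5.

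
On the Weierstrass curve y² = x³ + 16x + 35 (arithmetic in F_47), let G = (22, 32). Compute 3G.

(6, 26)

Repeated addition: build up to 3G.
2G: tangent at (22, 32): λ = (3·22² + 16)/(2·32) ≡ 11/17. 17⁻¹ ≡ 36 (mod 47) since 17·36 = 612 ≡ 1, so λ ≡ 11·36 ≡ 20.
  x = λ² - 22 - 22 = 400 - 44 ≡ 27; y = λ·(22 - 27) - 32 ≡ 9. → (27, 9)
3G: (27, 9) + (22, 32). λ = (32 - 9)/(22 - 27) ≡ 23/42 mod 47. 42⁻¹ ≡ 28 (mod 47) since 42·28 = 1176 ≡ 1, so λ ≡ 33.
  x = λ² - 27 - 22 = 1089 - 49 ≡ 6; y = λ·(27 - 6) - 9 ≡ 26. → (6, 26)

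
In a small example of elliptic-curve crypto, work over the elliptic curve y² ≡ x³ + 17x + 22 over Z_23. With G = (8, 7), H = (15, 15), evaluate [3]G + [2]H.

(15, 8)

First 3G:
Repeated addition: build up to 3G.
2G: tangent at (8, 7): λ = (3·8² + 17)/(2·7) ≡ 2/14. 14⁻¹ ≡ 5 (mod 23), so λ ≡ 2·5 ≡ 10.
  x = λ² - 8 - 8 = 100 - 16 ≡ 15; y = λ·(8 - 15) - 7 ≡ 15. → (15, 15)
3G: (15, 15) + (8, 7). λ = (7 - 15)/(8 - 15) ≡ 15/16 mod 23. 16⁻¹ ≡ 13 (mod 23) since 16·13 = 208 ≡ 1, so λ ≡ 11.
  x = λ² - 15 - 8 = 121 - 23 ≡ 6; y = λ·(15 - 6) - 15 ≡ 15. → (6, 15)
3G = (6, 15).
Next 2H:
Repeated addition: build up to 2H.
2H: tangent at (15, 15): λ = (3·15² + 17)/(2·15) ≡ 2/7. 7⁻¹ ≡ 10 (mod 23), so λ ≡ 2·10 ≡ 20.
  x = λ² - 15 - 15 = 400 - 30 ≡ 2; y = λ·(15 - 2) - 15 ≡ 15. → (2, 15)
2H = (2, 15).
Finally 3G + 2H:
(6, 15) + (2, 15). λ = (15 - 15)/(2 - 6) ≡ 0/19 mod 23. 19⁻¹ ≡ 17 (mod 23), so λ ≡ 0.
  x = λ² - 6 - 2 = 0 - 8 ≡ 15; y = λ·(6 - 15) - 15 ≡ 8. → (15, 8)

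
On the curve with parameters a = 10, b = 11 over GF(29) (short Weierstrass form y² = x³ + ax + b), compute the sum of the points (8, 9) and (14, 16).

(14, 13)

(8, 9) + (14, 16). λ = (16 - 9)/(14 - 8) ≡ 7/6 mod 29. 6⁻¹ ≡ 5 (mod 29) since 6·5 = 30 ≡ 1, so λ ≡ 6.
  x = λ² - 8 - 14 = 36 - 22 ≡ 14; y = λ·(8 - 14) - 9 ≡ 13. → (14, 13)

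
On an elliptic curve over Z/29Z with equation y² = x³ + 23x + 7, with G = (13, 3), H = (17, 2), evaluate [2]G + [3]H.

First 2G:
Repeated addition: build up to 2G.
2G: tangent at (13, 3): λ = (3·13² + 23)/(2·3) ≡ 8/6. 6⁻¹ ≡ 5 (mod 29), so λ ≡ 8·5 ≡ 11.
  x = λ² - 13 - 13 = 121 - 26 ≡ 8; y = λ·(13 - 8) - 3 ≡ 23. → (8, 23)
2G = (8, 23).
Next 3H:
Repeated addition: build up to 3H.
2H: tangent at (17, 2): λ = (3·17² + 23)/(2·2) ≡ 20/4. 4⁻¹ ≡ 22 (mod 29), so λ ≡ 20·22 ≡ 5.
  x = λ² - 17 - 17 = 25 - 34 ≡ 20; y = λ·(17 - 20) - 2 ≡ 12. → (20, 12)
3H: (20, 12) + (17, 2). λ = (2 - 12)/(17 - 20) ≡ 19/26 mod 29. 26⁻¹ ≡ 19 (mod 29) since 26·19 = 494 ≡ 1, so λ ≡ 13.
  x = λ² - 20 - 17 = 169 - 37 ≡ 16; y = λ·(20 - 16) - 12 ≡ 11. → (16, 11)
3H = (16, 11).
Finally 2G + 3H:
(8, 23) + (16, 11). λ = (11 - 23)/(16 - 8) ≡ 17/8 mod 29. 8⁻¹ ≡ 11 (mod 29), so λ ≡ 13.
  x = λ² - 8 - 16 = 169 - 24 ≡ 0; y = λ·(8 - 0) - 23 ≡ 23. → (0, 23)

(0, 23)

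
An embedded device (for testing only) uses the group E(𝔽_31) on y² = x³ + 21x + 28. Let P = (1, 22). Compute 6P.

Double-and-add on 6 = (110)₂. Start with P = (1, 22) for the leading 1-bit.
double: tangent at (1, 22): λ = (3·1² + 21)/(2·22) ≡ 24/13. 13⁻¹ ≡ 12 (mod 31), so λ ≡ 24·12 ≡ 9.
  x = λ² - 1 - 1 = 81 - 2 ≡ 17; y = λ·(1 - 17) - 22 ≡ 20. → (17, 20)
add P: (17, 20) + (1, 22). λ = (22 - 20)/(1 - 17) ≡ 2/15 mod 31. 15⁻¹ ≡ 29 (mod 31) since 15·29 = 435 ≡ 1, so λ ≡ 27.
  x = λ² - 17 - 1 = 729 - 18 ≡ 29; y = λ·(17 - 29) - 20 ≡ 28. → (29, 28)
double: tangent at (29, 28): λ = (3·29² + 21)/(2·28) ≡ 2/25. 25⁻¹ ≡ 5 (mod 31), so λ ≡ 2·5 ≡ 10.
  x = λ² - 29 - 29 = 100 - 58 ≡ 11; y = λ·(29 - 11) - 28 ≡ 28. → (11, 28)

(11, 28)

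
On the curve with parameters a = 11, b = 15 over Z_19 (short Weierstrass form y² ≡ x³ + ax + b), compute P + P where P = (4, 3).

(9, 8)

tangent at (4, 3): λ = (3·4² + 11)/(2·3) ≡ 2/6. 6⁻¹ ≡ 16 (mod 19), so λ ≡ 2·16 ≡ 13.
  x = λ² - 4 - 4 = 169 - 8 ≡ 9; y = λ·(4 - 9) - 3 ≡ 8. → (9, 8)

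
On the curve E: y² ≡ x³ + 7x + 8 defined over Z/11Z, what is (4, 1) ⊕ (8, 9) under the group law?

(4, 1) + (8, 9). λ = (9 - 1)/(8 - 4) ≡ 8/4 mod 11. 4⁻¹ ≡ 3 (mod 11), so λ ≡ 2.
  x = λ² - 4 - 8 = 4 - 12 ≡ 3; y = λ·(4 - 3) - 1 ≡ 1. → (3, 1)

(3, 1)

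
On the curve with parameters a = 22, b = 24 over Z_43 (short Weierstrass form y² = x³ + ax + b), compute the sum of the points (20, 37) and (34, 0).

(20, 37) + (34, 0). λ = (0 - 37)/(34 - 20) ≡ 6/14 mod 43. 14⁻¹ ≡ 40 (mod 43) since 14·40 = 560 ≡ 1, so λ ≡ 25.
  x = λ² - 20 - 34 = 625 - 54 ≡ 12; y = λ·(20 - 12) - 37 ≡ 34. → (12, 34)

(12, 34)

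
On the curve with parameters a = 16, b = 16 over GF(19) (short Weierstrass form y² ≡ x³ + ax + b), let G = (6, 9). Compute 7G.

(12, 13)

Double-and-add on 7 = (111)₂. Start with G = (6, 9) for the leading 1-bit.
double: tangent at (6, 9): λ = (3·6² + 16)/(2·9) ≡ 10/18. 18⁻¹ ≡ 18 (mod 19) since 18·18 = 324 ≡ 1, so λ ≡ 10·18 ≡ 9.
  x = λ² - 6 - 6 = 81 - 12 ≡ 12; y = λ·(6 - 12) - 9 ≡ 13. → (12, 13)
add G: (12, 13) + (6, 9). λ = (9 - 13)/(6 - 12) ≡ 15/13 mod 19. 13⁻¹ ≡ 3 (mod 19), so λ ≡ 7.
  x = λ² - 12 - 6 = 49 - 18 ≡ 12; y = λ·(12 - 12) - 13 ≡ 6. → (12, 6)
double: tangent at (12, 6): λ = (3·12² + 16)/(2·6) ≡ 11/12. 12⁻¹ ≡ 8 (mod 19) since 12·8 = 96 ≡ 1, so λ ≡ 11·8 ≡ 12.
  x = λ² - 12 - 12 = 144 - 24 ≡ 6; y = λ·(12 - 6) - 6 ≡ 9. → (6, 9)
add G: tangent at (6, 9): λ = (3·6² + 16)/(2·9) ≡ 10/18. 18⁻¹ ≡ 18 (mod 19), so λ ≡ 10·18 ≡ 9.
  x = λ² - 6 - 6 = 81 - 12 ≡ 12; y = λ·(6 - 12) - 9 ≡ 13. → (12, 13)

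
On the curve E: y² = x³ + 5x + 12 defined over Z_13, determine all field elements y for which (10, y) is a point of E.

x³ + 5x + 12 = 1062 ≡ 9 (mod 13).
Square roots of 9 mod 13: 3 and 10 (since 3² = 9 ≡ 9).

3, 10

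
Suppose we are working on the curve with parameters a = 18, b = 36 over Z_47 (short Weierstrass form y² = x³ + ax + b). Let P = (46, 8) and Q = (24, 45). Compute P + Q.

(11, 25)

(46, 8) + (24, 45). λ = (45 - 8)/(24 - 46) ≡ 37/25 mod 47. 25⁻¹ ≡ 32 (mod 47), so λ ≡ 9.
  x = λ² - 46 - 24 = 81 - 70 ≡ 11; y = λ·(46 - 11) - 8 ≡ 25. → (11, 25)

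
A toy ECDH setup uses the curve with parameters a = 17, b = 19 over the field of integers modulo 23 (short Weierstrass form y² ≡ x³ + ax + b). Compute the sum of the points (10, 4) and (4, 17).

(22, 22)

(10, 4) + (4, 17). λ = (17 - 4)/(4 - 10) ≡ 13/17 mod 23. 17⁻¹ ≡ 19 (mod 23), so λ ≡ 17.
  x = λ² - 10 - 4 = 289 - 14 ≡ 22; y = λ·(10 - 22) - 4 ≡ 22. → (22, 22)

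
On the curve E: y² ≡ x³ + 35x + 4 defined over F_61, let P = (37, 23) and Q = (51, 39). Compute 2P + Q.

(35, 60)

First 2P:
Repeated addition: build up to 2P.
2P: tangent at (37, 23): λ = (3·37² + 35)/(2·23) ≡ 55/46. 46⁻¹ ≡ 4 (mod 61), so λ ≡ 55·4 ≡ 37.
  x = λ² - 37 - 37 = 1369 - 74 ≡ 14; y = λ·(37 - 14) - 23 ≡ 35. → (14, 35)
2P = (14, 35).
Finally 2P + Q:
(14, 35) + (51, 39). λ = (39 - 35)/(51 - 14) ≡ 4/37 mod 61. 37⁻¹ ≡ 33 (mod 61), so λ ≡ 10.
  x = λ² - 14 - 51 = 100 - 65 ≡ 35; y = λ·(14 - 35) - 35 ≡ 60. → (35, 60)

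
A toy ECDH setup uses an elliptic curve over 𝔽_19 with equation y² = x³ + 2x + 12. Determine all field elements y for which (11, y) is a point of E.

4, 15

x³ + 2x + 12 = 1365 ≡ 16 (mod 19).
Square roots of 16 mod 19: 4 and 15 (since 4² = 16 ≡ 16).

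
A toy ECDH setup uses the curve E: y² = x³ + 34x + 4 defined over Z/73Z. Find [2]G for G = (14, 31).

tangent at (14, 31): λ = (3·14² + 34)/(2·31) ≡ 38/62. 62⁻¹ ≡ 53 (mod 73), so λ ≡ 38·53 ≡ 43.
  x = λ² - 14 - 14 = 1849 - 28 ≡ 69; y = λ·(14 - 69) - 31 ≡ 13. → (69, 13)

(69, 13)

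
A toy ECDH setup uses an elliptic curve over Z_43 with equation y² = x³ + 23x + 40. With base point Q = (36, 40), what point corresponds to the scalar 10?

(42, 39)

Double-and-add on 10 = (1010)₂. Start with Q = (36, 40) for the leading 1-bit.
double: tangent at (36, 40): λ = (3·36² + 23)/(2·40) ≡ 41/37. 37⁻¹ ≡ 7 (mod 43), so λ ≡ 41·7 ≡ 29.
  x = λ² - 36 - 36 = 841 - 72 ≡ 38; y = λ·(36 - 38) - 40 ≡ 31. → (38, 31)
double: tangent at (38, 31): λ = (3·38² + 23)/(2·31) ≡ 12/19. 19⁻¹ ≡ 34 (mod 43), so λ ≡ 12·34 ≡ 21.
  x = λ² - 38 - 38 = 441 - 76 ≡ 21; y = λ·(38 - 21) - 31 ≡ 25. → (21, 25)
add Q: (21, 25) + (36, 40). λ = (40 - 25)/(36 - 21) ≡ 15/15 mod 43. 15⁻¹ ≡ 23 (mod 43), so λ ≡ 1.
  x = λ² - 21 - 36 = 1 - 57 ≡ 30; y = λ·(21 - 30) - 25 ≡ 9. → (30, 9)
double: tangent at (30, 9): λ = (3·30² + 23)/(2·9) ≡ 14/18. 18⁻¹ ≡ 12 (mod 43), so λ ≡ 14·12 ≡ 39.
  x = λ² - 30 - 30 = 1521 - 60 ≡ 42; y = λ·(30 - 42) - 9 ≡ 39. → (42, 39)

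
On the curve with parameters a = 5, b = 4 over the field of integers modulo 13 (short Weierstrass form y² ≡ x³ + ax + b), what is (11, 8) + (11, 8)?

(0, 11)

tangent at (11, 8): λ = (3·11² + 5)/(2·8) ≡ 4/3. 3⁻¹ ≡ 9 (mod 13), so λ ≡ 4·9 ≡ 10.
  x = λ² - 11 - 11 = 100 - 22 ≡ 0; y = λ·(11 - 0) - 8 ≡ 11. → (0, 11)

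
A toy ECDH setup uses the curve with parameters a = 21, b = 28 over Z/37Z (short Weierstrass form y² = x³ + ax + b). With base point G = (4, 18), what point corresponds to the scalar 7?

Double-and-add on 7 = (111)₂. Start with G = (4, 18) for the leading 1-bit.
double: tangent at (4, 18): λ = (3·4² + 21)/(2·18) ≡ 32/36. 36⁻¹ ≡ 36 (mod 37), so λ ≡ 32·36 ≡ 5.
  x = λ² - 4 - 4 = 25 - 8 ≡ 17; y = λ·(4 - 17) - 18 ≡ 28. → (17, 28)
add G: (17, 28) + (4, 18). λ = (18 - 28)/(4 - 17) ≡ 27/24 mod 37. 24⁻¹ ≡ 17 (mod 37), so λ ≡ 15.
  x = λ² - 17 - 4 = 225 - 21 ≡ 19; y = λ·(17 - 19) - 28 ≡ 16. → (19, 16)
double: tangent at (19, 16): λ = (3·19² + 21)/(2·16) ≡ 31/32. 32⁻¹ ≡ 22 (mod 37) since 32·22 = 704 ≡ 1, so λ ≡ 31·22 ≡ 16.
  x = λ² - 19 - 19 = 256 - 38 ≡ 33; y = λ·(19 - 33) - 16 ≡ 19. → (33, 19)
add G: (33, 19) + (4, 18). λ = (18 - 19)/(4 - 33) ≡ 36/8 mod 37. 8⁻¹ ≡ 14 (mod 37), so λ ≡ 23.
  x = λ² - 33 - 4 = 529 - 37 ≡ 11; y = λ·(33 - 11) - 19 ≡ 6. → (11, 6)

(11, 6)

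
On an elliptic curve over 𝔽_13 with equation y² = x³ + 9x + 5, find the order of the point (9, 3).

9

2P: tangent at (9, 3): λ = (3·9² + 9)/(2·3) ≡ 5/6. 6⁻¹ ≡ 11 (mod 13), so λ ≡ 5·11 ≡ 3.
  x = λ² - 9 - 9 = 9 - 18 ≡ 4; y = λ·(9 - 4) - 3 ≡ 12. → (4, 12)
3P: (4, 12) + (9, 3). λ = (3 - 12)/(9 - 4) ≡ 4/5 mod 13. 5⁻¹ ≡ 8 (mod 13), so λ ≡ 6.
  x = λ² - 4 - 9 = 36 - 13 ≡ 10; y = λ·(4 - 10) - 12 ≡ 4. → (10, 4)
4P: (10, 4) + (9, 3). λ = (3 - 4)/(9 - 10) ≡ 12/12 mod 13. 12⁻¹ ≡ 12 (mod 13), so λ ≡ 1.
  x = λ² - 10 - 9 = 1 - 19 ≡ 8; y = λ·(10 - 8) - 4 ≡ 11. → (8, 11)
5P: (8, 11) + (9, 3). λ = (3 - 11)/(9 - 8) ≡ 5/1 mod 13. 1⁻¹ ≡ 1 (mod 13), so λ ≡ 5.
  x = λ² - 8 - 9 = 25 - 17 ≡ 8; y = λ·(8 - 8) - 11 ≡ 2. → (8, 2)
6P: (8, 2) + (9, 3). λ = (3 - 2)/(9 - 8) ≡ 1/1 mod 13. 1⁻¹ ≡ 1 (mod 13) since 1·1 = 1 ≡ 1, so λ ≡ 1.
  x = λ² - 8 - 9 = 1 - 17 ≡ 10; y = λ·(8 - 10) - 2 ≡ 9. → (10, 9)
7P: (10, 9) + (9, 3). λ = (3 - 9)/(9 - 10) ≡ 7/12 mod 13. 12⁻¹ ≡ 12 (mod 13) since 12·12 = 144 ≡ 1, so λ ≡ 6.
  x = λ² - 10 - 9 = 36 - 19 ≡ 4; y = λ·(10 - 4) - 9 ≡ 1. → (4, 1)
8P: (4, 1) + (9, 3). λ = (3 - 1)/(9 - 4) ≡ 2/5 mod 13. 5⁻¹ ≡ 8 (mod 13), so λ ≡ 3.
  x = λ² - 4 - 9 = 9 - 13 ≡ 9; y = λ·(4 - 9) - 1 ≡ 10. → (9, 10)
9P: (9, 10) + (9, 3): same x and y₁ ≡ -y₂, so the sum is the point at infinity.
9P = the point at infinity, so the order is 9.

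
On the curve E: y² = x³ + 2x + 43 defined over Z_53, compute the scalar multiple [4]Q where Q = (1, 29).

(27, 8)

Repeated addition: build up to 4Q.
2Q: tangent at (1, 29): λ = (3·1² + 2)/(2·29) ≡ 5/5. 5⁻¹ ≡ 32 (mod 53), so λ ≡ 5·32 ≡ 1.
  x = λ² - 1 - 1 = 1 - 2 ≡ 52; y = λ·(1 - 52) - 29 ≡ 26. → (52, 26)
3Q: (52, 26) + (1, 29). λ = (29 - 26)/(1 - 52) ≡ 3/2 mod 53. 2⁻¹ ≡ 27 (mod 53), so λ ≡ 28.
  x = λ² - 52 - 1 = 784 - 53 ≡ 42; y = λ·(52 - 42) - 26 ≡ 42. → (42, 42)
4Q: (42, 42) + (1, 29). λ = (29 - 42)/(1 - 42) ≡ 40/12 mod 53. 12⁻¹ ≡ 31 (mod 53), so λ ≡ 21.
  x = λ² - 42 - 1 = 441 - 43 ≡ 27; y = λ·(42 - 27) - 42 ≡ 8. → (27, 8)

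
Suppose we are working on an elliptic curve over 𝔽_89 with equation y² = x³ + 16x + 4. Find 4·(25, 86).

Write P = (25, 86).
Repeated addition: build up to 4P.
2P: tangent at (25, 86): λ = (3·25² + 16)/(2·86) ≡ 22/83. 83⁻¹ ≡ 74 (mod 89), so λ ≡ 22·74 ≡ 26.
  x = λ² - 25 - 25 = 676 - 50 ≡ 3; y = λ·(25 - 3) - 86 ≡ 41. → (3, 41)
3P: (3, 41) + (25, 86). λ = (86 - 41)/(25 - 3) ≡ 45/22 mod 89. 22⁻¹ ≡ 85 (mod 89), so λ ≡ 87.
  x = λ² - 3 - 25 = 7569 - 28 ≡ 65; y = λ·(3 - 65) - 41 ≡ 83. → (65, 83)
4P: (65, 83) + (25, 86). λ = (86 - 83)/(25 - 65) ≡ 3/49 mod 89. 49⁻¹ ≡ 20 (mod 89), so λ ≡ 60.
  x = λ² - 65 - 25 = 3600 - 90 ≡ 39; y = λ·(65 - 39) - 83 ≡ 53. → (39, 53)

(39, 53)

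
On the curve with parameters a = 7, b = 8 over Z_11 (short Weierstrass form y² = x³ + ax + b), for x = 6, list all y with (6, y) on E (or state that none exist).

none

x³ + 7x + 8 = 266 ≡ 2 (mod 11).
2 is a non-residue mod 11; no y exists.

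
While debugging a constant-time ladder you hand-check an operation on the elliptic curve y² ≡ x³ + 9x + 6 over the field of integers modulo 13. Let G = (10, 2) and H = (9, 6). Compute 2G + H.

O

First 2G:
Repeated addition: build up to 2G.
2G: tangent at (10, 2): λ = (3·10² + 9)/(2·2) ≡ 10/4. 4⁻¹ ≡ 10 (mod 13), so λ ≡ 10·10 ≡ 9.
  x = λ² - 10 - 10 = 81 - 20 ≡ 9; y = λ·(10 - 9) - 2 ≡ 7. → (9, 7)
2G = (9, 7).
Finally 2G + H:
(9, 7) + (9, 6): same x and y₁ ≡ -y₂, so the sum is 𝒪.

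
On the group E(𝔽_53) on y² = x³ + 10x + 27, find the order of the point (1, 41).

2P: tangent at (1, 41): λ = (3·1² + 10)/(2·41) ≡ 13/29. 29⁻¹ ≡ 11 (mod 53) since 29·11 = 319 ≡ 1, so λ ≡ 13·11 ≡ 37.
  x = λ² - 1 - 1 = 1369 - 2 ≡ 42; y = λ·(1 - 42) - 41 ≡ 32. → (42, 32)
3P: (42, 32) + (1, 41). λ = (41 - 32)/(1 - 42) ≡ 9/12 mod 53. 12⁻¹ ≡ 31 (mod 53), so λ ≡ 14.
  x = λ² - 42 - 1 = 196 - 43 ≡ 47; y = λ·(42 - 47) - 32 ≡ 4. → (47, 4)
4P: (47, 4) + (1, 41). λ = (41 - 4)/(1 - 47) ≡ 37/7 mod 53. 7⁻¹ ≡ 38 (mod 53) since 7·38 = 266 ≡ 1, so λ ≡ 28.
  x = λ² - 47 - 1 = 784 - 48 ≡ 47; y = λ·(47 - 47) - 4 ≡ 49. → (47, 49)
5P: (47, 49) + (1, 41). λ = (41 - 49)/(1 - 47) ≡ 45/7 mod 53. 7⁻¹ ≡ 38 (mod 53), so λ ≡ 14.
  x = λ² - 47 - 1 = 196 - 48 ≡ 42; y = λ·(47 - 42) - 49 ≡ 21. → (42, 21)
6P: (42, 21) + (1, 41). λ = (41 - 21)/(1 - 42) ≡ 20/12 mod 53. 12⁻¹ ≡ 31 (mod 53) since 12·31 = 372 ≡ 1, so λ ≡ 37.
  x = λ² - 42 - 1 = 1369 - 43 ≡ 1; y = λ·(42 - 1) - 21 ≡ 12. → (1, 12)
7P: (1, 12) + (1, 41): same x and y₁ ≡ -y₂, so the sum is O.
7P = O, so the order is 7.

7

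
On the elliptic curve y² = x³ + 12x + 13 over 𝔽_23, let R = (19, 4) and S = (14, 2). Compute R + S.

(19, 4) + (14, 2). λ = (2 - 4)/(14 - 19) ≡ 21/18 mod 23. 18⁻¹ ≡ 9 (mod 23), so λ ≡ 5.
  x = λ² - 19 - 14 = 25 - 33 ≡ 15; y = λ·(19 - 15) - 4 ≡ 16. → (15, 16)

(15, 16)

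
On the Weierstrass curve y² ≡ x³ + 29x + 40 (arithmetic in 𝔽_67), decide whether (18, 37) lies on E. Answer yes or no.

yes

y² = 37² ≡ 29; x³ + 29x + 40 = 6394 ≡ 29 (mod 67). 29 = 29.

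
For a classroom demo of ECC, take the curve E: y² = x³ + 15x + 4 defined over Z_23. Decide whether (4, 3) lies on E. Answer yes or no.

no

y² = 3² ≡ 9; x³ + 15x + 4 = 128 ≡ 13 (mod 23). 9 ≠ 13.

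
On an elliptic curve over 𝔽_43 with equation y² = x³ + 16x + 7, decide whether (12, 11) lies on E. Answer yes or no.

y² = 11² ≡ 35; x³ + 16x + 7 = 1927 ≡ 35 (mod 43). 35 = 35.

yes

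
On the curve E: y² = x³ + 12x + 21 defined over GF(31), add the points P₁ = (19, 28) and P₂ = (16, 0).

(28, 12)

(19, 28) + (16, 0). λ = (0 - 28)/(16 - 19) ≡ 3/28 mod 31. 28⁻¹ ≡ 10 (mod 31) since 28·10 = 280 ≡ 1, so λ ≡ 30.
  x = λ² - 19 - 16 = 900 - 35 ≡ 28; y = λ·(19 - 28) - 28 ≡ 12. → (28, 12)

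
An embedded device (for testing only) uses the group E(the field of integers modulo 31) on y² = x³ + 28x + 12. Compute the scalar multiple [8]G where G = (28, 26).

O

Double-and-add on 8 = (1000)₂. Start with G = (28, 26) for the leading 1-bit.
double: tangent at (28, 26): λ = (3·28² + 28)/(2·26) ≡ 24/21. 21⁻¹ ≡ 3 (mod 31) since 21·3 = 63 ≡ 1, so λ ≡ 24·3 ≡ 10.
  x = λ² - 28 - 28 = 100 - 56 ≡ 13; y = λ·(28 - 13) - 26 ≡ 0. → (13, 0)
double: (13, 0) + (13, 0): same x and y₁ ≡ -y₂, so the sum is O.
double: O + O = O (identity).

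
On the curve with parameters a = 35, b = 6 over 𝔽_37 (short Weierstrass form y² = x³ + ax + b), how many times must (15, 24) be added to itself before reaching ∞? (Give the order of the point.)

2P: tangent at (15, 24): λ = (3·15² + 35)/(2·24) ≡ 7/11. 11⁻¹ ≡ 27 (mod 37) since 11·27 = 297 ≡ 1, so λ ≡ 7·27 ≡ 4.
  x = λ² - 15 - 15 = 16 - 30 ≡ 23; y = λ·(15 - 23) - 24 ≡ 18. → (23, 18)
3P: (23, 18) + (15, 24). λ = (24 - 18)/(15 - 23) ≡ 6/29 mod 37. 29⁻¹ ≡ 23 (mod 37), so λ ≡ 27.
  x = λ² - 23 - 15 = 729 - 38 ≡ 25; y = λ·(23 - 25) - 18 ≡ 2. → (25, 2)
4P: (25, 2) + (15, 24). λ = (24 - 2)/(15 - 25) ≡ 22/27 mod 37. 27⁻¹ ≡ 11 (mod 37) since 27·11 = 297 ≡ 1, so λ ≡ 20.
  x = λ² - 25 - 15 = 400 - 40 ≡ 27; y = λ·(25 - 27) - 2 ≡ 32. → (27, 32)
5P: (27, 32) + (15, 24). λ = (24 - 32)/(15 - 27) ≡ 29/25 mod 37. 25⁻¹ ≡ 3 (mod 37), so λ ≡ 13.
  x = λ² - 27 - 15 = 169 - 42 ≡ 16; y = λ·(27 - 16) - 32 ≡ 0. → (16, 0)
6P: (16, 0) + (15, 24). λ = (24 - 0)/(15 - 16) ≡ 24/36 mod 37. 36⁻¹ ≡ 36 (mod 37), so λ ≡ 13.
  x = λ² - 16 - 15 = 169 - 31 ≡ 27; y = λ·(16 - 27) - 0 ≡ 5. → (27, 5)
7P: (27, 5) + (15, 24). λ = (24 - 5)/(15 - 27) ≡ 19/25 mod 37. 25⁻¹ ≡ 3 (mod 37) since 25·3 = 75 ≡ 1, so λ ≡ 20.
  x = λ² - 27 - 15 = 400 - 42 ≡ 25; y = λ·(27 - 25) - 5 ≡ 35. → (25, 35)
8P: (25, 35) + (15, 24). λ = (24 - 35)/(15 - 25) ≡ 26/27 mod 37. 27⁻¹ ≡ 11 (mod 37), so λ ≡ 27.
  x = λ² - 25 - 15 = 729 - 40 ≡ 23; y = λ·(25 - 23) - 35 ≡ 19. → (23, 19)
9P: (23, 19) + (15, 24). λ = (24 - 19)/(15 - 23) ≡ 5/29 mod 37. 29⁻¹ ≡ 23 (mod 37), so λ ≡ 4.
  x = λ² - 23 - 15 = 16 - 38 ≡ 15; y = λ·(23 - 15) - 19 ≡ 13. → (15, 13)
10P: (15, 13) + (15, 24): same x and y₁ ≡ -y₂, so the sum is ∞.
10P = ∞, so the order is 10.

10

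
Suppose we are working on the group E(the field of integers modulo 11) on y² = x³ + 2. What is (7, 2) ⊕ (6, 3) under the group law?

(7, 2) + (6, 3). λ = (3 - 2)/(6 - 7) ≡ 1/10 mod 11. 10⁻¹ ≡ 10 (mod 11) since 10·10 = 100 ≡ 1, so λ ≡ 10.
  x = λ² - 7 - 6 = 100 - 13 ≡ 10; y = λ·(7 - 10) - 2 ≡ 1. → (10, 1)

(10, 1)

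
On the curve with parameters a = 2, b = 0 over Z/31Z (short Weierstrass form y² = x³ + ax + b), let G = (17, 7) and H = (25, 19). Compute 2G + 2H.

First 2G:
Repeated addition: build up to 2G.
2G: tangent at (17, 7): λ = (3·17² + 2)/(2·7) ≡ 1/14. 14⁻¹ ≡ 20 (mod 31) since 14·20 = 280 ≡ 1, so λ ≡ 1·20 ≡ 20.
  x = λ² - 17 - 17 = 400 - 34 ≡ 25; y = λ·(17 - 25) - 7 ≡ 19. → (25, 19)
2G = (25, 19).
Next 2H:
Repeated addition: build up to 2H.
2H: tangent at (25, 19): λ = (3·25² + 2)/(2·19) ≡ 17/7. 7⁻¹ ≡ 9 (mod 31), so λ ≡ 17·9 ≡ 29.
  x = λ² - 25 - 25 = 841 - 50 ≡ 16; y = λ·(25 - 16) - 19 ≡ 25. → (16, 25)
2H = (16, 25).
Finally 2G + 2H:
(25, 19) + (16, 25). λ = (25 - 19)/(16 - 25) ≡ 6/22 mod 31. 22⁻¹ ≡ 24 (mod 31) since 22·24 = 528 ≡ 1, so λ ≡ 20.
  x = λ² - 25 - 16 = 400 - 41 ≡ 18; y = λ·(25 - 18) - 19 ≡ 28. → (18, 28)

(18, 28)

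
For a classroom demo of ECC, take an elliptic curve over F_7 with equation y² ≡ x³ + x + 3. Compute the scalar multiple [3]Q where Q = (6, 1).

Repeated addition: build up to 3Q.
2Q: tangent at (6, 1): λ = (3·6² + 1)/(2·1) ≡ 4/2. 2⁻¹ ≡ 4 (mod 7) since 2·4 = 8 ≡ 1, so λ ≡ 4·4 ≡ 2.
  x = λ² - 6 - 6 = 4 - 12 ≡ 6; y = λ·(6 - 6) - 1 ≡ 6. → (6, 6)
3Q: (6, 6) + (6, 1): same x and y₁ ≡ -y₂, so the sum is O.

O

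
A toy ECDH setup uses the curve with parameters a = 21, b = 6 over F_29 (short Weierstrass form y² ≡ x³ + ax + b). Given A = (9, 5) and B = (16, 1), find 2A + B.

First 2A:
Repeated addition: build up to 2A.
2A: tangent at (9, 5): λ = (3·9² + 21)/(2·5) ≡ 3/10. 10⁻¹ ≡ 3 (mod 29), so λ ≡ 3·3 ≡ 9.
  x = λ² - 9 - 9 = 81 - 18 ≡ 5; y = λ·(9 - 5) - 5 ≡ 2. → (5, 2)
2A = (5, 2).
Finally 2A + B:
(5, 2) + (16, 1). λ = (1 - 2)/(16 - 5) ≡ 28/11 mod 29. 11⁻¹ ≡ 8 (mod 29), so λ ≡ 21.
  x = λ² - 5 - 16 = 441 - 21 ≡ 14; y = λ·(5 - 14) - 2 ≡ 12. → (14, 12)

(14, 12)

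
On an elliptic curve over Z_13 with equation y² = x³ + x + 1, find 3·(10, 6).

Write G = (10, 6).
Repeated addition: build up to 3G.
2G: tangent at (10, 6): λ = (3·10² + 1)/(2·6) ≡ 2/12. 12⁻¹ ≡ 12 (mod 13), so λ ≡ 2·12 ≡ 11.
  x = λ² - 10 - 10 = 121 - 20 ≡ 10; y = λ·(10 - 10) - 6 ≡ 7. → (10, 7)
3G: (10, 7) + (10, 6): same x and y₁ ≡ -y₂, so the sum is 𝒪.

O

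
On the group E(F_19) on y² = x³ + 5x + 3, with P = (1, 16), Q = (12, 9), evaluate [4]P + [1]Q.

(3, 8)

First 4P:
Repeated addition: build up to 4P.
2P: tangent at (1, 16): λ = (3·1² + 5)/(2·16) ≡ 8/13. 13⁻¹ ≡ 3 (mod 19) since 13·3 = 39 ≡ 1, so λ ≡ 8·3 ≡ 5.
  x = λ² - 1 - 1 = 25 - 2 ≡ 4; y = λ·(1 - 4) - 16 ≡ 7. → (4, 7)
3P: (4, 7) + (1, 16). λ = (16 - 7)/(1 - 4) ≡ 9/16 mod 19. 16⁻¹ ≡ 6 (mod 19), so λ ≡ 16.
  x = λ² - 4 - 1 = 256 - 5 ≡ 4; y = λ·(4 - 4) - 7 ≡ 12. → (4, 12)
4P: (4, 12) + (1, 16). λ = (16 - 12)/(1 - 4) ≡ 4/16 mod 19. 16⁻¹ ≡ 6 (mod 19) since 16·6 = 96 ≡ 1, so λ ≡ 5.
  x = λ² - 4 - 1 = 25 - 5 ≡ 1; y = λ·(4 - 1) - 12 ≡ 3. → (1, 3)
4P = (1, 3).
Finally 4P + Q:
(1, 3) + (12, 9). λ = (9 - 3)/(12 - 1) ≡ 6/11 mod 19. 11⁻¹ ≡ 7 (mod 19), so λ ≡ 4.
  x = λ² - 1 - 12 = 16 - 13 ≡ 3; y = λ·(1 - 3) - 3 ≡ 8. → (3, 8)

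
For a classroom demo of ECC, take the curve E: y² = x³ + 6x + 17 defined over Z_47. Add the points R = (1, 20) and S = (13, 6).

(1, 20) + (13, 6). λ = (6 - 20)/(13 - 1) ≡ 33/12 mod 47. 12⁻¹ ≡ 4 (mod 47) since 12·4 = 48 ≡ 1, so λ ≡ 38.
  x = λ² - 1 - 13 = 1444 - 14 ≡ 20; y = λ·(1 - 20) - 20 ≡ 10. → (20, 10)

(20, 10)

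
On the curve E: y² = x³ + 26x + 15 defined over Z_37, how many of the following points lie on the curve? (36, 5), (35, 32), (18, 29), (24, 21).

1

(36, 5): 5² ≡ 25, rhs ≡ 25 → on.
(35, 32): 32² ≡ 25, rhs ≡ 29 → off.
(18, 29): 29² ≡ 27, rhs ≡ 25 → off.
(24, 21): 21² ≡ 34, rhs ≡ 33 → off.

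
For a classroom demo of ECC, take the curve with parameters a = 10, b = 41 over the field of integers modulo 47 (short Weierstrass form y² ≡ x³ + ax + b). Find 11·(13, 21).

(20, 4)

Write G = (13, 21).
Repeated addition: build up to 11G.
2G: tangent at (13, 21): λ = (3·13² + 10)/(2·21) ≡ 0/42. 42⁻¹ ≡ 28 (mod 47), so λ ≡ 0·28 ≡ 0.
  x = λ² - 13 - 13 = 0 - 26 ≡ 21; y = λ·(13 - 21) - 21 ≡ 26. → (21, 26)
3G: (21, 26) + (13, 21). λ = (21 - 26)/(13 - 21) ≡ 42/39 mod 47. 39⁻¹ ≡ 41 (mod 47), so λ ≡ 30.
  x = λ² - 21 - 13 = 900 - 34 ≡ 20; y = λ·(21 - 20) - 26 ≡ 4. → (20, 4)
4G: (20, 4) + (13, 21). λ = (21 - 4)/(13 - 20) ≡ 17/40 mod 47. 40⁻¹ ≡ 20 (mod 47) since 40·20 = 800 ≡ 1, so λ ≡ 11.
  x = λ² - 20 - 13 = 121 - 33 ≡ 41; y = λ·(20 - 41) - 4 ≡ 0. → (41, 0)
5G: (41, 0) + (13, 21). λ = (21 - 0)/(13 - 41) ≡ 21/19 mod 47. 19⁻¹ ≡ 5 (mod 47), so λ ≡ 11.
  x = λ² - 41 - 13 = 121 - 54 ≡ 20; y = λ·(41 - 20) - 0 ≡ 43. → (20, 43)
6G: (20, 43) + (13, 21). λ = (21 - 43)/(13 - 20) ≡ 25/40 mod 47. 40⁻¹ ≡ 20 (mod 47), so λ ≡ 30.
  x = λ² - 20 - 13 = 900 - 33 ≡ 21; y = λ·(20 - 21) - 43 ≡ 21. → (21, 21)
7G: (21, 21) + (13, 21). λ = (21 - 21)/(13 - 21) ≡ 0/39 mod 47. 39⁻¹ ≡ 41 (mod 47), so λ ≡ 0.
  x = λ² - 21 - 13 = 0 - 34 ≡ 13; y = λ·(21 - 13) - 21 ≡ 26. → (13, 26)
8G: (13, 26) + (13, 21): same x and y₁ ≡ -y₂, so the sum is 𝒪.
9G: 𝒪 + (13, 21) = (13, 21) (identity).
10G: tangent at (13, 21): λ = (3·13² + 10)/(2·21) ≡ 0/42. 42⁻¹ ≡ 28 (mod 47) since 42·28 = 1176 ≡ 1, so λ ≡ 0·28 ≡ 0.
  x = λ² - 13 - 13 = 0 - 26 ≡ 21; y = λ·(13 - 21) - 21 ≡ 26. → (21, 26)
11G: (21, 26) + (13, 21). λ = (21 - 26)/(13 - 21) ≡ 42/39 mod 47. 39⁻¹ ≡ 41 (mod 47), so λ ≡ 30.
  x = λ² - 21 - 13 = 900 - 34 ≡ 20; y = λ·(21 - 20) - 26 ≡ 4. → (20, 4)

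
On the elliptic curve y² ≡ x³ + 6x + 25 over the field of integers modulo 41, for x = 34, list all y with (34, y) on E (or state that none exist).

3, 38

x³ + 6x + 25 = 39533 ≡ 9 (mod 41).
Square roots of 9 mod 41: 3 and 38 (since 3² = 9 ≡ 9).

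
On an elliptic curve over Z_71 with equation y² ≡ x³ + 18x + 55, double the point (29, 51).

(32, 10)

tangent at (29, 51): λ = (3·29² + 18)/(2·51) ≡ 56/31. 31⁻¹ ≡ 55 (mod 71) since 31·55 = 1705 ≡ 1, so λ ≡ 56·55 ≡ 27.
  x = λ² - 29 - 29 = 729 - 58 ≡ 32; y = λ·(29 - 32) - 51 ≡ 10. → (32, 10)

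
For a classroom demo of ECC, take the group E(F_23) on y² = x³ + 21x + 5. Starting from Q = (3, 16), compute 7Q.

Double-and-add on 7 = (111)₂. Start with Q = (3, 16) for the leading 1-bit.
double: tangent at (3, 16): λ = (3·3² + 21)/(2·16) ≡ 2/9. 9⁻¹ ≡ 18 (mod 23) since 9·18 = 162 ≡ 1, so λ ≡ 2·18 ≡ 13.
  x = λ² - 3 - 3 = 169 - 6 ≡ 2; y = λ·(3 - 2) - 16 ≡ 20. → (2, 20)
add Q: (2, 20) + (3, 16). λ = (16 - 20)/(3 - 2) ≡ 19/1 mod 23. 1⁻¹ ≡ 1 (mod 23), so λ ≡ 19.
  x = λ² - 2 - 3 = 361 - 5 ≡ 11; y = λ·(2 - 11) - 20 ≡ 16. → (11, 16)
double: tangent at (11, 16): λ = (3·11² + 21)/(2·16) ≡ 16/9. 9⁻¹ ≡ 18 (mod 23), so λ ≡ 16·18 ≡ 12.
  x = λ² - 11 - 11 = 144 - 22 ≡ 7; y = λ·(11 - 7) - 16 ≡ 9. → (7, 9)
add Q: (7, 9) + (3, 16). λ = (16 - 9)/(3 - 7) ≡ 7/19 mod 23. 19⁻¹ ≡ 17 (mod 23), so λ ≡ 4.
  x = λ² - 7 - 3 = 16 - 10 ≡ 6; y = λ·(7 - 6) - 9 ≡ 18. → (6, 18)

(6, 18)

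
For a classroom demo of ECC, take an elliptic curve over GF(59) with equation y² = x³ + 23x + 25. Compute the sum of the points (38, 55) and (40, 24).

(0, 5)

(38, 55) + (40, 24). λ = (24 - 55)/(40 - 38) ≡ 28/2 mod 59. 2⁻¹ ≡ 30 (mod 59) since 2·30 = 60 ≡ 1, so λ ≡ 14.
  x = λ² - 38 - 40 = 196 - 78 ≡ 0; y = λ·(38 - 0) - 55 ≡ 5. → (0, 5)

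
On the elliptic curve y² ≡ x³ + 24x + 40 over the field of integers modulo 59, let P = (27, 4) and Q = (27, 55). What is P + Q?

O

The two points share x = 27 and their y-coordinates satisfy 4 + 55 ≡ 0 (mod 59), so they are inverses. Their sum is the point at infinity.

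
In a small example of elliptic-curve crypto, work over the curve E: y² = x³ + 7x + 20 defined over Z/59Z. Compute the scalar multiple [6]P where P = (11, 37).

Double-and-add on 6 = (110)₂. Start with P = (11, 37) for the leading 1-bit.
double: tangent at (11, 37): λ = (3·11² + 7)/(2·37) ≡ 16/15. 15⁻¹ ≡ 4 (mod 59) since 15·4 = 60 ≡ 1, so λ ≡ 16·4 ≡ 5.
  x = λ² - 11 - 11 = 25 - 22 ≡ 3; y = λ·(11 - 3) - 37 ≡ 3. → (3, 3)
add P: (3, 3) + (11, 37). λ = (37 - 3)/(11 - 3) ≡ 34/8 mod 59. 8⁻¹ ≡ 37 (mod 59), so λ ≡ 19.
  x = λ² - 3 - 11 = 361 - 14 ≡ 52; y = λ·(3 - 52) - 3 ≡ 10. → (52, 10)
double: tangent at (52, 10): λ = (3·52² + 7)/(2·10) ≡ 36/20. 20⁻¹ ≡ 3 (mod 59) since 20·3 = 60 ≡ 1, so λ ≡ 36·3 ≡ 49.
  x = λ² - 52 - 52 = 2401 - 104 ≡ 55; y = λ·(52 - 55) - 10 ≡ 20. → (55, 20)

(55, 20)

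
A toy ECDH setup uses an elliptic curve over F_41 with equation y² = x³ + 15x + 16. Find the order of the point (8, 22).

2P: tangent at (8, 22): λ = (3·8² + 15)/(2·22) ≡ 2/3. 3⁻¹ ≡ 14 (mod 41), so λ ≡ 2·14 ≡ 28.
  x = λ² - 8 - 8 = 784 - 16 ≡ 30; y = λ·(8 - 30) - 22 ≡ 18. → (30, 18)
3P: (30, 18) + (8, 22). λ = (22 - 18)/(8 - 30) ≡ 4/19 mod 41. 19⁻¹ ≡ 13 (mod 41), so λ ≡ 11.
  x = λ² - 30 - 8 = 121 - 38 ≡ 1; y = λ·(30 - 1) - 18 ≡ 14. → (1, 14)
4P: (1, 14) + (8, 22). λ = (22 - 14)/(8 - 1) ≡ 8/7 mod 41. 7⁻¹ ≡ 6 (mod 41), so λ ≡ 7.
  x = λ² - 1 - 8 = 49 - 9 ≡ 40; y = λ·(1 - 40) - 14 ≡ 0. → (40, 0)
5P: (40, 0) + (8, 22). λ = (22 - 0)/(8 - 40) ≡ 22/9 mod 41. 9⁻¹ ≡ 32 (mod 41) since 9·32 = 288 ≡ 1, so λ ≡ 7.
  x = λ² - 40 - 8 = 49 - 48 ≡ 1; y = λ·(40 - 1) - 0 ≡ 27. → (1, 27)
6P: (1, 27) + (8, 22). λ = (22 - 27)/(8 - 1) ≡ 36/7 mod 41. 7⁻¹ ≡ 6 (mod 41), so λ ≡ 11.
  x = λ² - 1 - 8 = 121 - 9 ≡ 30; y = λ·(1 - 30) - 27 ≡ 23. → (30, 23)
7P: (30, 23) + (8, 22). λ = (22 - 23)/(8 - 30) ≡ 40/19 mod 41. 19⁻¹ ≡ 13 (mod 41), so λ ≡ 28.
  x = λ² - 30 - 8 = 784 - 38 ≡ 8; y = λ·(30 - 8) - 23 ≡ 19. → (8, 19)
8P: (8, 19) + (8, 22): same x and y₁ ≡ -y₂, so the sum is the point at infinity.
8P = the point at infinity, so the order is 8.

8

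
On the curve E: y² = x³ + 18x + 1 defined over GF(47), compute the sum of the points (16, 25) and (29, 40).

(16, 25) + (29, 40). λ = (40 - 25)/(29 - 16) ≡ 15/13 mod 47. 13⁻¹ ≡ 29 (mod 47) since 13·29 = 377 ≡ 1, so λ ≡ 12.
  x = λ² - 16 - 29 = 144 - 45 ≡ 5; y = λ·(16 - 5) - 25 ≡ 13. → (5, 13)

(5, 13)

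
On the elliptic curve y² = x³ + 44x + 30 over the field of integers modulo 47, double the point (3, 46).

(44, 23)

tangent at (3, 46): λ = (3·3² + 44)/(2·46) ≡ 24/45. 45⁻¹ ≡ 23 (mod 47), so λ ≡ 24·23 ≡ 35.
  x = λ² - 3 - 3 = 1225 - 6 ≡ 44; y = λ·(3 - 44) - 46 ≡ 23. → (44, 23)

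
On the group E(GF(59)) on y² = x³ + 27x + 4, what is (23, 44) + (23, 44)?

(7, 51)

tangent at (23, 44): λ = (3·23² + 27)/(2·44) ≡ 21/29. 29⁻¹ ≡ 57 (mod 59) since 29·57 = 1653 ≡ 1, so λ ≡ 21·57 ≡ 17.
  x = λ² - 23 - 23 = 289 - 46 ≡ 7; y = λ·(23 - 7) - 44 ≡ 51. → (7, 51)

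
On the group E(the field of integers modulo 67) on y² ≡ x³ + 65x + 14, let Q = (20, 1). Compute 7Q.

(0, 58)

Double-and-add on 7 = (111)₂. Start with Q = (20, 1) for the leading 1-bit.
double: tangent at (20, 1): λ = (3·20² + 65)/(2·1) ≡ 59/2. 2⁻¹ ≡ 34 (mod 67) since 2·34 = 68 ≡ 1, so λ ≡ 59·34 ≡ 63.
  x = λ² - 20 - 20 = 3969 - 40 ≡ 43; y = λ·(20 - 43) - 1 ≡ 24. → (43, 24)
add Q: (43, 24) + (20, 1). λ = (1 - 24)/(20 - 43) ≡ 44/44 mod 67. 44⁻¹ ≡ 32 (mod 67) since 44·32 = 1408 ≡ 1, so λ ≡ 1.
  x = λ² - 43 - 20 = 1 - 63 ≡ 5; y = λ·(43 - 5) - 24 ≡ 14. → (5, 14)
double: tangent at (5, 14): λ = (3·5² + 65)/(2·14) ≡ 6/28. 28⁻¹ ≡ 12 (mod 67) since 28·12 = 336 ≡ 1, so λ ≡ 6·12 ≡ 5.
  x = λ² - 5 - 5 = 25 - 10 ≡ 15; y = λ·(5 - 15) - 14 ≡ 3. → (15, 3)
add Q: (15, 3) + (20, 1). λ = (1 - 3)/(20 - 15) ≡ 65/5 mod 67. 5⁻¹ ≡ 27 (mod 67), so λ ≡ 13.
  x = λ² - 15 - 20 = 169 - 35 ≡ 0; y = λ·(15 - 0) - 3 ≡ 58. → (0, 58)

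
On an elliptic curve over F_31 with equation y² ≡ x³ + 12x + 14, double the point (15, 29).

tangent at (15, 29): λ = (3·15² + 12)/(2·29) ≡ 5/27. 27⁻¹ ≡ 23 (mod 31), so λ ≡ 5·23 ≡ 22.
  x = λ² - 15 - 15 = 484 - 30 ≡ 20; y = λ·(15 - 20) - 29 ≡ 16. → (20, 16)

(20, 16)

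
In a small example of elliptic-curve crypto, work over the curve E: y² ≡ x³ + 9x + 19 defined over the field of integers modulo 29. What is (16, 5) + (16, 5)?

(2, 4)

tangent at (16, 5): λ = (3·16² + 9)/(2·5) ≡ 23/10. 10⁻¹ ≡ 3 (mod 29), so λ ≡ 23·3 ≡ 11.
  x = λ² - 16 - 16 = 121 - 32 ≡ 2; y = λ·(16 - 2) - 5 ≡ 4. → (2, 4)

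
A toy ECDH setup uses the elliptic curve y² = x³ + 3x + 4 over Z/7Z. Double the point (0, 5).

tangent at (0, 5): λ = (3·0² + 3)/(2·5) ≡ 3/3. 3⁻¹ ≡ 5 (mod 7) since 3·5 = 15 ≡ 1, so λ ≡ 3·5 ≡ 1.
  x = λ² - 0 - 0 = 1 - 0 ≡ 1; y = λ·(0 - 1) - 5 ≡ 1. → (1, 1)

(1, 1)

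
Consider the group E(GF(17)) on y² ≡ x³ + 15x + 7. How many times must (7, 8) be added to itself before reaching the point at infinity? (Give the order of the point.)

2P: tangent at (7, 8): λ = (3·7² + 15)/(2·8) ≡ 9/16. 16⁻¹ ≡ 16 (mod 17) since 16·16 = 256 ≡ 1, so λ ≡ 9·16 ≡ 8.
  x = λ² - 7 - 7 = 64 - 14 ≡ 16; y = λ·(7 - 16) - 8 ≡ 5. → (16, 5)
3P: (16, 5) + (7, 8). λ = (8 - 5)/(7 - 16) ≡ 3/8 mod 17. 8⁻¹ ≡ 15 (mod 17), so λ ≡ 11.
  x = λ² - 16 - 7 = 121 - 23 ≡ 13; y = λ·(16 - 13) - 5 ≡ 11. → (13, 11)
4P: (13, 11) + (7, 8). λ = (8 - 11)/(7 - 13) ≡ 14/11 mod 17. 11⁻¹ ≡ 14 (mod 17), so λ ≡ 9.
  x = λ² - 13 - 7 = 81 - 20 ≡ 10; y = λ·(13 - 10) - 11 ≡ 16. → (10, 16)
5P: (10, 16) + (7, 8). λ = (8 - 16)/(7 - 10) ≡ 9/14 mod 17. 14⁻¹ ≡ 11 (mod 17), so λ ≡ 14.
  x = λ² - 10 - 7 = 196 - 17 ≡ 9; y = λ·(10 - 9) - 16 ≡ 15. → (9, 15)
6P: (9, 15) + (7, 8). λ = (8 - 15)/(7 - 9) ≡ 10/15 mod 17. 15⁻¹ ≡ 8 (mod 17), so λ ≡ 12.
  x = λ² - 9 - 7 = 144 - 16 ≡ 9; y = λ·(9 - 9) - 15 ≡ 2. → (9, 2)
7P: (9, 2) + (7, 8). λ = (8 - 2)/(7 - 9) ≡ 6/15 mod 17. 15⁻¹ ≡ 8 (mod 17) since 15·8 = 120 ≡ 1, so λ ≡ 14.
  x = λ² - 9 - 7 = 196 - 16 ≡ 10; y = λ·(9 - 10) - 2 ≡ 1. → (10, 1)
8P: (10, 1) + (7, 8). λ = (8 - 1)/(7 - 10) ≡ 7/14 mod 17. 14⁻¹ ≡ 11 (mod 17) since 14·11 = 154 ≡ 1, so λ ≡ 9.
  x = λ² - 10 - 7 = 81 - 17 ≡ 13; y = λ·(10 - 13) - 1 ≡ 6. → (13, 6)
9P: (13, 6) + (7, 8). λ = (8 - 6)/(7 - 13) ≡ 2/11 mod 17. 11⁻¹ ≡ 14 (mod 17) since 11·14 = 154 ≡ 1, so λ ≡ 11.
  x = λ² - 13 - 7 = 121 - 20 ≡ 16; y = λ·(13 - 16) - 6 ≡ 12. → (16, 12)
10P: (16, 12) + (7, 8). λ = (8 - 12)/(7 - 16) ≡ 13/8 mod 17. 8⁻¹ ≡ 15 (mod 17), so λ ≡ 8.
  x = λ² - 16 - 7 = 64 - 23 ≡ 7; y = λ·(16 - 7) - 12 ≡ 9. → (7, 9)
11P: (7, 9) + (7, 8): same x and y₁ ≡ -y₂, so the sum is the point at infinity.
11P = the point at infinity, so the order is 11.

11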